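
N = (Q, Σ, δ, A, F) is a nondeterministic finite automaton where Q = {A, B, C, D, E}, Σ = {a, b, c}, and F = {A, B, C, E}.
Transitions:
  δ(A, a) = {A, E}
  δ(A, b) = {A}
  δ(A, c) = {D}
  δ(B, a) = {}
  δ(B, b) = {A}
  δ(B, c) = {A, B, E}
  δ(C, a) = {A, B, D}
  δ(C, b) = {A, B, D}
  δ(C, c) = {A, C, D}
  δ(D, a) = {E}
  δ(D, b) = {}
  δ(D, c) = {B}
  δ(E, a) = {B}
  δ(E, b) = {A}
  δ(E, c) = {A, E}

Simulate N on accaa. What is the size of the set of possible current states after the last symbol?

Start: {A}
read a: {A, E}
read c: {A, D, E}
read c: {A, B, D, E}
read a: {A, B, E}
read a: {A, B, E}
Final reachable set {A, B, E} has 3 states.

3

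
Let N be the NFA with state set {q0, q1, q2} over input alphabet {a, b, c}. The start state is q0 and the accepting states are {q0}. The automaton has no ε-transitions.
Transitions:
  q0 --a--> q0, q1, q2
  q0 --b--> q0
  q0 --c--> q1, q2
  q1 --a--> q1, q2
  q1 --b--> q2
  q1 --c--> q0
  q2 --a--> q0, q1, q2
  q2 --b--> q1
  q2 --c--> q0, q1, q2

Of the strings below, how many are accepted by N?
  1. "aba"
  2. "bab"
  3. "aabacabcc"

"aba": accepted
"bab": accepted
"aabacabcc": accepted

3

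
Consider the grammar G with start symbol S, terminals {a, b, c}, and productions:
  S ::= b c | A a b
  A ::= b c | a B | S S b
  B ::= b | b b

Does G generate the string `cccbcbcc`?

no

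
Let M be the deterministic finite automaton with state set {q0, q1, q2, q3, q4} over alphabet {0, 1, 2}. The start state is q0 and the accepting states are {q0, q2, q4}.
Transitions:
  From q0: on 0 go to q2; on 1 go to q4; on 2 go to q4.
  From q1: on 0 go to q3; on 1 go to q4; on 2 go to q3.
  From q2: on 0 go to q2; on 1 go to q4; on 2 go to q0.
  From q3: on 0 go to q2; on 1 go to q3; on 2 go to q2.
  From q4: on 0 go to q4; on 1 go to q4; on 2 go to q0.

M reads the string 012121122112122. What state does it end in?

q0 --0--> q2
q2 --1--> q4
q4 --2--> q0
q0 --1--> q4
q4 --2--> q0
q0 --1--> q4
q4 --1--> q4
q4 --2--> q0
q0 --2--> q4
q4 --1--> q4
q4 --1--> q4
q4 --2--> q0
q0 --1--> q4
q4 --2--> q0
q0 --2--> q4

q4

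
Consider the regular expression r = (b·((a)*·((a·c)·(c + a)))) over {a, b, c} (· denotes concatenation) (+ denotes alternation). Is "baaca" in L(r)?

yes

Split as b·aaca: b matches b and ((a)*·((a·c)·(c+a))) matches aaca.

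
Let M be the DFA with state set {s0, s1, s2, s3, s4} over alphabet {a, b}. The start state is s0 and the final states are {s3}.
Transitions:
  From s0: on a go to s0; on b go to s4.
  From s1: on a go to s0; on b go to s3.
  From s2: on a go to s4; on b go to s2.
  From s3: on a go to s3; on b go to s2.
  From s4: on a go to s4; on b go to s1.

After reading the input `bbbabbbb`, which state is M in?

s0 --b--> s4
s4 --b--> s1
s1 --b--> s3
s3 --a--> s3
s3 --b--> s2
s2 --b--> s2
s2 --b--> s2
s2 --b--> s2

s2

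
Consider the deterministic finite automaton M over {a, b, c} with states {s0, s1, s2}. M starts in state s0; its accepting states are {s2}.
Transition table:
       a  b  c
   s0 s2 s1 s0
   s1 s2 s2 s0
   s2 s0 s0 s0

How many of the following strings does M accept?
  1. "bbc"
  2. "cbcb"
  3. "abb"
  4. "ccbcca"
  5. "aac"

"bbc": rejected
"cbcb": rejected
"abb": rejected
"ccbcca": accepted
"aac": rejected

1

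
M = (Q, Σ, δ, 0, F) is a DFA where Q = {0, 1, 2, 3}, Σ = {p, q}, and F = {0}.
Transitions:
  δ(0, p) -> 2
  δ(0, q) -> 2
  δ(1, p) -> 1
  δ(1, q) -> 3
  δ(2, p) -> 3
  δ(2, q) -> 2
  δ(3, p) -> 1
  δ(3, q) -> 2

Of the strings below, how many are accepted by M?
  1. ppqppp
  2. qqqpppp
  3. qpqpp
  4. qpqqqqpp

0

ppqppp: rejected
qqqpppp: rejected
qpqpp: rejected
qpqqqqpp: rejected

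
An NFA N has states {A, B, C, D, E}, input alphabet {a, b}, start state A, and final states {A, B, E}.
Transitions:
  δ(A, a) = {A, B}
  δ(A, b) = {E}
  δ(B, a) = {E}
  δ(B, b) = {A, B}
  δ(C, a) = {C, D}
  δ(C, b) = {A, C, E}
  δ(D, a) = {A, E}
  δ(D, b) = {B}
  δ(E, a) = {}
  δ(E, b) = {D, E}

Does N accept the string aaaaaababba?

Start: {A}
read a: {A, B}
read a: {A, B, E}
read a: {A, B, E}
read a: {A, B, E}
read a: {A, B, E}
read a: {A, B, E}
read b: {A, B, D, E}
read a: {A, B, E}
read b: {A, B, D, E}
read b: {A, B, D, E}
read a: {A, B, E}
Reachable ∩ accepting = {A, B, E} — nonempty.

accepted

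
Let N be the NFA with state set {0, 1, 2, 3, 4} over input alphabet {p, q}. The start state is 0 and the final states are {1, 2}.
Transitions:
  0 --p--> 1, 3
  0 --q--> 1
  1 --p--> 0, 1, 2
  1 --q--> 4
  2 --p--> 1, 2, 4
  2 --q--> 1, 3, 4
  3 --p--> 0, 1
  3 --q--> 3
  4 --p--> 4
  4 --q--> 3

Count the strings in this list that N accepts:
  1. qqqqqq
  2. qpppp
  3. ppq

qqqqqq: rejected
qpppp: accepted
ppq: accepted

2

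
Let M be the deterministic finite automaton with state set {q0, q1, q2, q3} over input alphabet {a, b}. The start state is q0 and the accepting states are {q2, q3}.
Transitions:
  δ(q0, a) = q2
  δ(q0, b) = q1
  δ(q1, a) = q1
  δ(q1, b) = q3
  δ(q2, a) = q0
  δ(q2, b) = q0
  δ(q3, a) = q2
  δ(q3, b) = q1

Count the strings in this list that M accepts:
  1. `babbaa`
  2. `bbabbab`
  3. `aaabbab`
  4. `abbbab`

2

`babbaa`: rejected
`bbabbab`: accepted
`aaabbab`: accepted
`abbbab`: rejected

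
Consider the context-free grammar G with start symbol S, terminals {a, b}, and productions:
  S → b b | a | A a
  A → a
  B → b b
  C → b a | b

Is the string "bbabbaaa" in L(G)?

no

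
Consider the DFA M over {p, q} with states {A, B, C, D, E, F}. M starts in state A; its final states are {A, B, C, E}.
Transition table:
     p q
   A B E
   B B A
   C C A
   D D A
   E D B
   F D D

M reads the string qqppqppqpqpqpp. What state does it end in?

B

A --q--> E
E --q--> B
B --p--> B
B --p--> B
B --q--> A
A --p--> B
B --p--> B
B --q--> A
A --p--> B
B --q--> A
A --p--> B
B --q--> A
A --p--> B
B --p--> B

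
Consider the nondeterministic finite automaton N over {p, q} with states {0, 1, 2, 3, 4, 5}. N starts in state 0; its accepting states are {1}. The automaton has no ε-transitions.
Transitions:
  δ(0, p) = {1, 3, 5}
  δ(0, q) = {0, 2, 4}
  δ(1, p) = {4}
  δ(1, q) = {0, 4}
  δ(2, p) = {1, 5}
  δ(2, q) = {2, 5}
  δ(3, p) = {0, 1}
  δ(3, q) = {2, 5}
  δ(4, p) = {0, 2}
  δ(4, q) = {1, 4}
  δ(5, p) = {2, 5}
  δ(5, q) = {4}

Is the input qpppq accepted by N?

Start: {0}
read q: {0, 2, 4}
read p: {0, 1, 2, 3, 5}
read p: {0, 1, 2, 3, 4, 5}
read p: {0, 1, 2, 3, 4, 5}
read q: {0, 1, 2, 4, 5}
Reachable ∩ accepting = {1} — nonempty.

accepted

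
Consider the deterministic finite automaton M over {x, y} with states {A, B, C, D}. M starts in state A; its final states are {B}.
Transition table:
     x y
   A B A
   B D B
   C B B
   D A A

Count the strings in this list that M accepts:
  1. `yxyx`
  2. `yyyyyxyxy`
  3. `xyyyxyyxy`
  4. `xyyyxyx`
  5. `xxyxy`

3

`yxyx`: rejected
`yyyyyxyxy`: rejected
`xyyyxyyxy`: accepted
`xyyyxyx`: accepted
`xxyxy`: accepted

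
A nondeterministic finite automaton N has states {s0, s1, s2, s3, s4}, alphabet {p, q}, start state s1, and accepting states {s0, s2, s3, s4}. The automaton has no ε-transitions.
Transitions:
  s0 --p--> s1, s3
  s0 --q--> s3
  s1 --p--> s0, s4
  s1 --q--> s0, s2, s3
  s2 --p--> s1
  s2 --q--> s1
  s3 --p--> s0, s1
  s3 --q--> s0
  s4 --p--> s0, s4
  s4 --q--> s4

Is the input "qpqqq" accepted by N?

Start: {s1}
read q: {s0, s2, s3}
read p: {s0, s1, s3}
read q: {s0, s2, s3}
read q: {s0, s1, s3}
read q: {s0, s2, s3}
Reachable ∩ accepting = {s0, s2, s3} — nonempty.

accepted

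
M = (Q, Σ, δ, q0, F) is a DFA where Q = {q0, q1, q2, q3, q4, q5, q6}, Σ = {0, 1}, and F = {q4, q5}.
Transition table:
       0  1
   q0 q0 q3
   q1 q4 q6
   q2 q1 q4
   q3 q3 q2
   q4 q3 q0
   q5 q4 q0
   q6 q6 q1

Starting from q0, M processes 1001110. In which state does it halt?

q0 --1--> q3
q3 --0--> q3
q3 --0--> q3
q3 --1--> q2
q2 --1--> q4
q4 --1--> q0
q0 --0--> q0

q0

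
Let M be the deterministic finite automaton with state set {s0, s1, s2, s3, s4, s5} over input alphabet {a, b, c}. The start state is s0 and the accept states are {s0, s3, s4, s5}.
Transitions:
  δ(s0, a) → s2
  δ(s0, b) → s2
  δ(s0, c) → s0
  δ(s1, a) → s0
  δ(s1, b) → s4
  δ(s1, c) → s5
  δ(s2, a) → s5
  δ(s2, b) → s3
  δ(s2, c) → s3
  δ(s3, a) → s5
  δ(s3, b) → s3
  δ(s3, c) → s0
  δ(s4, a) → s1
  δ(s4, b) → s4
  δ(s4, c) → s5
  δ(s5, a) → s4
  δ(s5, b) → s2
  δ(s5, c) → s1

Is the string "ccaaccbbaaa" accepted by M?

rejected

s0 --c--> s0
s0 --c--> s0
s0 --a--> s2
s2 --a--> s5
s5 --c--> s1
s1 --c--> s5
s5 --b--> s2
s2 --b--> s3
s3 --a--> s5
s5 --a--> s4
s4 --a--> s1
End in state s1, which is not an accepting state.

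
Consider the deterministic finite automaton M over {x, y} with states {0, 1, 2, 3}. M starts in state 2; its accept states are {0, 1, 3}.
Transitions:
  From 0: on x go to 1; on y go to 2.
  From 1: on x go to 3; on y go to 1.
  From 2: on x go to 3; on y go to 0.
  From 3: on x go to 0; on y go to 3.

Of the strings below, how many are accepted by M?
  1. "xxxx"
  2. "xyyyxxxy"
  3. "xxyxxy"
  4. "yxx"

3

"xxxx": accepted
"xyyyxxxy": accepted
"xxyxxy": rejected
"yxx": accepted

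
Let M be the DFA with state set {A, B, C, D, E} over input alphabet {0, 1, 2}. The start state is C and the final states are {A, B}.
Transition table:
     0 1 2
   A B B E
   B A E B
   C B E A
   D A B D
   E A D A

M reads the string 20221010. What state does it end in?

A

C --2--> A
A --0--> B
B --2--> B
B --2--> B
B --1--> E
E --0--> A
A --1--> B
B --0--> A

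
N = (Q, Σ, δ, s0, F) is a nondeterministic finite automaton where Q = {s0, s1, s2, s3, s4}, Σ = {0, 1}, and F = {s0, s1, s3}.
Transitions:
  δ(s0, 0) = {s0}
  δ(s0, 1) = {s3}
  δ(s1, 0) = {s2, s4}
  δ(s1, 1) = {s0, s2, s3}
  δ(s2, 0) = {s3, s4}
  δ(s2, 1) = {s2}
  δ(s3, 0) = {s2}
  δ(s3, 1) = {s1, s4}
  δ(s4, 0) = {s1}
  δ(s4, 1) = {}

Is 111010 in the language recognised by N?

Start: {s0}
read 1: {s3}
read 1: {s1, s4}
read 1: {s0, s2, s3}
read 0: {s0, s2, s3, s4}
read 1: {s1, s2, s3, s4}
read 0: {s1, s2, s3, s4}
Reachable ∩ accepting = {s1, s3} — nonempty.

accepted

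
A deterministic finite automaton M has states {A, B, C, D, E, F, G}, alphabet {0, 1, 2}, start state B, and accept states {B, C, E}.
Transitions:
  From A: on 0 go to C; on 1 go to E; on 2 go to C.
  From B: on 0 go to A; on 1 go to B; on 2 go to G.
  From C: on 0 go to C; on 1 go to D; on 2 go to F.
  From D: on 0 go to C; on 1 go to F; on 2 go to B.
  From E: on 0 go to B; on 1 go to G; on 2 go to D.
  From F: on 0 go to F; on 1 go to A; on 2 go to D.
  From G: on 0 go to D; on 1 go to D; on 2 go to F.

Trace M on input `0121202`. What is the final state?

F

B --0--> A
A --1--> E
E --2--> D
D --1--> F
F --2--> D
D --0--> C
C --2--> F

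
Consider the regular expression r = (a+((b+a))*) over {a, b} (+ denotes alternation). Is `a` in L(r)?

yes

The left alternative a matches a.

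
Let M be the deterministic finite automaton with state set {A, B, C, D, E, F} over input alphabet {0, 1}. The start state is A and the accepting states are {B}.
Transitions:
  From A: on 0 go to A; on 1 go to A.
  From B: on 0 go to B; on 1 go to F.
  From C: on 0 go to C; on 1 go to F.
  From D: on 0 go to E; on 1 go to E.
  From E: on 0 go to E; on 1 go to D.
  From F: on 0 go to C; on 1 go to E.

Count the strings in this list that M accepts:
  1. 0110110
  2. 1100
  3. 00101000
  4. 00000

0

0110110: rejected
1100: rejected
00101000: rejected
00000: rejected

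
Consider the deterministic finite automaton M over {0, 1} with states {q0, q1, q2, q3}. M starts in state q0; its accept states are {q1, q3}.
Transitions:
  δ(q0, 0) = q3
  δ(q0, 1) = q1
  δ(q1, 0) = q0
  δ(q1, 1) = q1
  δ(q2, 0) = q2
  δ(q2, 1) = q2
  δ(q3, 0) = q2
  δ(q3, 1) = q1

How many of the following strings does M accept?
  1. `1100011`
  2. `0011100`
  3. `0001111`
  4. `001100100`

`1100011`: rejected
`0011100`: rejected
`0001111`: rejected
`001100100`: rejected

0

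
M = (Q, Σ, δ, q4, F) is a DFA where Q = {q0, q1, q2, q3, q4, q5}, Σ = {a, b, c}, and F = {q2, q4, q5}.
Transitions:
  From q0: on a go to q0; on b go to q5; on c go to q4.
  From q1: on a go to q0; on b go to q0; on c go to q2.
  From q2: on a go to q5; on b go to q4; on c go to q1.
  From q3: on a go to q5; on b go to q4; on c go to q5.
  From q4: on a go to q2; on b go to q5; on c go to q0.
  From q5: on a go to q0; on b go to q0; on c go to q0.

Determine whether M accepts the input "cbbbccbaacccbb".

q4 --c--> q0
q0 --b--> q5
q5 --b--> q0
q0 --b--> q5
q5 --c--> q0
q0 --c--> q4
q4 --b--> q5
q5 --a--> q0
q0 --a--> q0
q0 --c--> q4
q4 --c--> q0
q0 --c--> q4
q4 --b--> q5
q5 --b--> q0
End in state q0, which is not an accepting state.

rejected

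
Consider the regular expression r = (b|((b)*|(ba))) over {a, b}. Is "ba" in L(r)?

yes

The right alternative ((b)*|(ba)) matches ba.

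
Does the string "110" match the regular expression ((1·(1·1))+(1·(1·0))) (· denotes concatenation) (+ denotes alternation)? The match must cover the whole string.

The right alternative (1·(1·0)) matches 110.

yes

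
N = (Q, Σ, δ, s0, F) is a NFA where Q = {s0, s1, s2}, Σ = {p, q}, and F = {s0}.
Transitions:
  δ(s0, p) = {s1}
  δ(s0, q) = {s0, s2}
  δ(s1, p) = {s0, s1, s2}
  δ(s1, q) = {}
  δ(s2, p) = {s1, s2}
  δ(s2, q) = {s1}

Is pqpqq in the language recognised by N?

rejected

Start: {s0}
read p: {s1}
read q: {}
The reachable set is empty and stays empty for the remaining 3 symbols.
Reachable ∩ accepting = {} — empty.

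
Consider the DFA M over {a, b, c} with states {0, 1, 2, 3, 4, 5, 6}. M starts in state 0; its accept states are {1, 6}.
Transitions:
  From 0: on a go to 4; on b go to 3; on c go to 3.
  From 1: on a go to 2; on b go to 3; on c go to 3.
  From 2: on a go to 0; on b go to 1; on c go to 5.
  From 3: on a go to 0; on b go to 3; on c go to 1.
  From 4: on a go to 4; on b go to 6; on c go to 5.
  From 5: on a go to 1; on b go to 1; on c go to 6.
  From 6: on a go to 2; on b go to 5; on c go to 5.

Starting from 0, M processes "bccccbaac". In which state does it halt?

5

0 --b--> 3
3 --c--> 1
1 --c--> 3
3 --c--> 1
1 --c--> 3
3 --b--> 3
3 --a--> 0
0 --a--> 4
4 --c--> 5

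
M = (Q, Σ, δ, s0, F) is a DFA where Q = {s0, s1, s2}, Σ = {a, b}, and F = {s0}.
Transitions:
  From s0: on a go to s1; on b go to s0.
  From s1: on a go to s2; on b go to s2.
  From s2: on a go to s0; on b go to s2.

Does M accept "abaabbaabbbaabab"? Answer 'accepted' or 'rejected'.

accepted

s0 --a--> s1
s1 --b--> s2
s2 --a--> s0
s0 --a--> s1
s1 --b--> s2
s2 --b--> s2
s2 --a--> s0
s0 --a--> s1
s1 --b--> s2
s2 --b--> s2
s2 --b--> s2
s2 --a--> s0
s0 --a--> s1
s1 --b--> s2
s2 --a--> s0
s0 --b--> s0
End in state s0, which is an accepting state.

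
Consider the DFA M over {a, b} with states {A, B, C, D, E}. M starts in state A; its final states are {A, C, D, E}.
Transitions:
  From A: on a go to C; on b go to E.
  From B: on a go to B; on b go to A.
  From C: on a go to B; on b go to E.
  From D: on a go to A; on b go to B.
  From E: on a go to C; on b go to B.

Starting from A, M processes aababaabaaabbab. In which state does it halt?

A --a--> C
C --a--> B
B --b--> A
A --a--> C
C --b--> E
E --a--> C
C --a--> B
B --b--> A
A --a--> C
C --a--> B
B --a--> B
B --b--> A
A --b--> E
E --a--> C
C --b--> E

E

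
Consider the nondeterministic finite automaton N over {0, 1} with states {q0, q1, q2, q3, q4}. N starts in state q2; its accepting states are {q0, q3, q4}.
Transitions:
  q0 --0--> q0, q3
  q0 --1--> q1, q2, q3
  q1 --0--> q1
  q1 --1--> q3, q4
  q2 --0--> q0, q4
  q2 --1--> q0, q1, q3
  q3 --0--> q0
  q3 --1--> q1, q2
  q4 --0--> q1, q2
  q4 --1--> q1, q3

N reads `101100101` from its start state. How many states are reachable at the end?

5

Start: {q2}
read 1: {q0, q1, q3}
read 0: {q0, q1, q3}
read 1: {q1, q2, q3, q4}
read 1: {q0, q1, q2, q3, q4}
read 0: {q0, q1, q2, q3, q4}
read 0: {q0, q1, q2, q3, q4}
read 1: {q0, q1, q2, q3, q4}
read 0: {q0, q1, q2, q3, q4}
read 1: {q0, q1, q2, q3, q4}
Final reachable set {q0, q1, q2, q3, q4} has 5 states.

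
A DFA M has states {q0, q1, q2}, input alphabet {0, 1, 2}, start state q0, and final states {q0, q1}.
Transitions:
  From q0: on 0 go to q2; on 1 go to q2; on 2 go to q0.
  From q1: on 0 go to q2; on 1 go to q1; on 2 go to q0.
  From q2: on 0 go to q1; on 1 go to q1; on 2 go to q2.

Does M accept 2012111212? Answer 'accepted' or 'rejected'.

rejected

q0 --2--> q0
q0 --0--> q2
q2 --1--> q1
q1 --2--> q0
q0 --1--> q2
q2 --1--> q1
q1 --1--> q1
q1 --2--> q0
q0 --1--> q2
q2 --2--> q2
End in state q2, which is not an accepting state.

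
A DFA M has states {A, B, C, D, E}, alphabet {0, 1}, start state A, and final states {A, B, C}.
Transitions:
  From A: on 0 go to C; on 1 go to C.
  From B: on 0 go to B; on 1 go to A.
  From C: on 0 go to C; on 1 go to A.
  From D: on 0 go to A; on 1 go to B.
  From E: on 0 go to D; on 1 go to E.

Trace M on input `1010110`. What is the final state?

C

A --1--> C
C --0--> C
C --1--> A
A --0--> C
C --1--> A
A --1--> C
C --0--> C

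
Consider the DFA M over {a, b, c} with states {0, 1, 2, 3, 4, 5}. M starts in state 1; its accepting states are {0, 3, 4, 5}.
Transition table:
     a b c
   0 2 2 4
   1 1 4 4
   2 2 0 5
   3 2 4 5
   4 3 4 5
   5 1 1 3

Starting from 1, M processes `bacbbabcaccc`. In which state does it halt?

1 --b--> 4
4 --a--> 3
3 --c--> 5
5 --b--> 1
1 --b--> 4
4 --a--> 3
3 --b--> 4
4 --c--> 5
5 --a--> 1
1 --c--> 4
4 --c--> 5
5 --c--> 3

3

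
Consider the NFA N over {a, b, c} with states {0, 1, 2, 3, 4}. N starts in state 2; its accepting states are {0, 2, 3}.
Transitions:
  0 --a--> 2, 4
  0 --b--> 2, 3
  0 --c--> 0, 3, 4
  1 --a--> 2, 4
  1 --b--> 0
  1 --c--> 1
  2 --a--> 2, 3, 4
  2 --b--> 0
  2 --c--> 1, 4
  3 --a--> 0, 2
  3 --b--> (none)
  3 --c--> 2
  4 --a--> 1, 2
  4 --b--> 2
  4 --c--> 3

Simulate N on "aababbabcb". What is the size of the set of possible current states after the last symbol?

3

Start: {2}
read a: {2, 3, 4}
read a: {0, 1, 2, 3, 4}
read b: {0, 2, 3}
read a: {0, 2, 3, 4}
read b: {0, 2, 3}
read b: {0, 2, 3}
read a: {0, 2, 3, 4}
read b: {0, 2, 3}
read c: {0, 1, 2, 3, 4}
read b: {0, 2, 3}
Final reachable set {0, 2, 3} has 3 states.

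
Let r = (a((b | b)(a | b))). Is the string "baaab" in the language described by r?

no

No split of baaab into u·v has a matching u and ((b|b)(a|b)) matching v.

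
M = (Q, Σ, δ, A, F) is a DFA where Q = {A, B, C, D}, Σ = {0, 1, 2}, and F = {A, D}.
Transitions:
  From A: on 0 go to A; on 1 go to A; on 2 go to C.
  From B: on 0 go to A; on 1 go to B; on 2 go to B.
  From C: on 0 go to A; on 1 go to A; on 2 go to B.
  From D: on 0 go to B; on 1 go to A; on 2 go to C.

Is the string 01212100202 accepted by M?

rejected

A --0--> A
A --1--> A
A --2--> C
C --1--> A
A --2--> C
C --1--> A
A --0--> A
A --0--> A
A --2--> C
C --0--> A
A --2--> C
End in state C, which is not an accepting state.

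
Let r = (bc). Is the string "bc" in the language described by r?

Split as b·c: b matches b and c matches c.

yes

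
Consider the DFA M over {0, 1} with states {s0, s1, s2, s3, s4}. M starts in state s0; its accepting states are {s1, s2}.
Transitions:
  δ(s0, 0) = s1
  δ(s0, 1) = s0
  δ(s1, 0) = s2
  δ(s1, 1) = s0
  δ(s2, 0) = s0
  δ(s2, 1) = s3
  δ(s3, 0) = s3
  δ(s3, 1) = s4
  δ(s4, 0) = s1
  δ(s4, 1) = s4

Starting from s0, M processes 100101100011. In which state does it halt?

s0

s0 --1--> s0
s0 --0--> s1
s1 --0--> s2
s2 --1--> s3
s3 --0--> s3
s3 --1--> s4
s4 --1--> s4
s4 --0--> s1
s1 --0--> s2
s2 --0--> s0
s0 --1--> s0
s0 --1--> s0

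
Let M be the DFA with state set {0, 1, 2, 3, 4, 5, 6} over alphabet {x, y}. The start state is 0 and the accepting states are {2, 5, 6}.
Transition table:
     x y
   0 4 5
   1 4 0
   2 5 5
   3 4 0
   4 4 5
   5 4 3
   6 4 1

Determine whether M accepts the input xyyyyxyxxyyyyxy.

accepted

0 --x--> 4
4 --y--> 5
5 --y--> 3
3 --y--> 0
0 --y--> 5
5 --x--> 4
4 --y--> 5
5 --x--> 4
4 --x--> 4
4 --y--> 5
5 --y--> 3
3 --y--> 0
0 --y--> 5
5 --x--> 4
4 --y--> 5
End in state 5, which is an accepting state.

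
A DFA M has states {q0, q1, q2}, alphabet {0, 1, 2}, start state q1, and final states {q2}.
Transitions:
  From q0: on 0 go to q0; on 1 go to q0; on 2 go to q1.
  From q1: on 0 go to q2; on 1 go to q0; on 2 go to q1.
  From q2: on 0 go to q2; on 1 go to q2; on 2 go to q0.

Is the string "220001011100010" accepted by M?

accepted

q1 --2--> q1
q1 --2--> q1
q1 --0--> q2
q2 --0--> q2
q2 --0--> q2
q2 --1--> q2
q2 --0--> q2
q2 --1--> q2
q2 --1--> q2
q2 --1--> q2
q2 --0--> q2
q2 --0--> q2
q2 --0--> q2
q2 --1--> q2
q2 --0--> q2
End in state q2, which is an accepting state.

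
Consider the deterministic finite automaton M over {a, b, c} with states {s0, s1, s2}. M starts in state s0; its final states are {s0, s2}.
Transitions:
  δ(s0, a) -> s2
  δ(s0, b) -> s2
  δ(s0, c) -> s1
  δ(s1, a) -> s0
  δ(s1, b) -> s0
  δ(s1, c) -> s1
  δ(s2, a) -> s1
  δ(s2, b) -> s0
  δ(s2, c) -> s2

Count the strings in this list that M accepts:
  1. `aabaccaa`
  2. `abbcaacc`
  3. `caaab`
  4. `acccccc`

`aabaccaa`: accepted
`abbcaacc`: rejected
`caaab`: accepted
`acccccc`: accepted

3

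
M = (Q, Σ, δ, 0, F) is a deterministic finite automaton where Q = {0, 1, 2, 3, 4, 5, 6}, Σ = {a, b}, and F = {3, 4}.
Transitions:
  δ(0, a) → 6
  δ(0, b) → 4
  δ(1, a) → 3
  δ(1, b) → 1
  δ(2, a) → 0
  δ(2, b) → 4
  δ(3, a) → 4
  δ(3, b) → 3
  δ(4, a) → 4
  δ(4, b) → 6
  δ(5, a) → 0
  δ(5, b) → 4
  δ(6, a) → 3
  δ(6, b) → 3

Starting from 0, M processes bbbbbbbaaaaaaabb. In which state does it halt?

0 --b--> 4
4 --b--> 6
6 --b--> 3
3 --b--> 3
3 --b--> 3
3 --b--> 3
3 --b--> 3
3 --a--> 4
4 --a--> 4
4 --a--> 4
4 --a--> 4
4 --a--> 4
4 --a--> 4
4 --a--> 4
4 --b--> 6
6 --b--> 3

3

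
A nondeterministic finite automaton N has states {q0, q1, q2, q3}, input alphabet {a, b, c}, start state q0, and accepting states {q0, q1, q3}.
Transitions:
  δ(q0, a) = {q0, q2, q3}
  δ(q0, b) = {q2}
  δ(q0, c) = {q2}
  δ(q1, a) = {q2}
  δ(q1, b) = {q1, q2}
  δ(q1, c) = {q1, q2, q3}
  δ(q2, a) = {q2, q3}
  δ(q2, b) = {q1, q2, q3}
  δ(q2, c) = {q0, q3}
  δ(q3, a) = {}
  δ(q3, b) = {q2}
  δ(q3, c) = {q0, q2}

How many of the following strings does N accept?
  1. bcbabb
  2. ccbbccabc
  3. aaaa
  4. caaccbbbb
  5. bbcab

5

bcbabb: accepted
ccbbccabc: accepted
aaaa: accepted
caaccbbbb: accepted
bbcab: accepted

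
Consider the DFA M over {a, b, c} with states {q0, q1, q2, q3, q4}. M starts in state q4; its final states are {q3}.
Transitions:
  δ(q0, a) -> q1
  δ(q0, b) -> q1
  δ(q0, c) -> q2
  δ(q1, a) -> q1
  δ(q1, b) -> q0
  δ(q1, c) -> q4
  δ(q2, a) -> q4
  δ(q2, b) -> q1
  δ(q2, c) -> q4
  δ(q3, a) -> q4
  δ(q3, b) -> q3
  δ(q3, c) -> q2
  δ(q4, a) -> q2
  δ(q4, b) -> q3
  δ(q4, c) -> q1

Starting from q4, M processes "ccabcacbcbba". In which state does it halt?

q1

q4 --c--> q1
q1 --c--> q4
q4 --a--> q2
q2 --b--> q1
q1 --c--> q4
q4 --a--> q2
q2 --c--> q4
q4 --b--> q3
q3 --c--> q2
q2 --b--> q1
q1 --b--> q0
q0 --a--> q1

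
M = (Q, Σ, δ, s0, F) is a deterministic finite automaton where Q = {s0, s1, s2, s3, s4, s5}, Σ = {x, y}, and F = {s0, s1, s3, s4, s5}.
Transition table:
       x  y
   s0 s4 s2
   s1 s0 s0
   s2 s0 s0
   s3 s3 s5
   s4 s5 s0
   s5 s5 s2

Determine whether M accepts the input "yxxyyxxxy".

rejected

s0 --y--> s2
s2 --x--> s0
s0 --x--> s4
s4 --y--> s0
s0 --y--> s2
s2 --x--> s0
s0 --x--> s4
s4 --x--> s5
s5 --y--> s2
End in state s2, which is not an accepting state.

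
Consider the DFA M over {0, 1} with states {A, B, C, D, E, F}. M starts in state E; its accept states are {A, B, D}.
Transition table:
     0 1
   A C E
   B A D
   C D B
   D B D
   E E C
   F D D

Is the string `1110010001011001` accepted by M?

E --1--> C
C --1--> B
B --1--> D
D --0--> B
B --0--> A
A --1--> E
E --0--> E
E --0--> E
E --0--> E
E --1--> C
C --0--> D
D --1--> D
D --1--> D
D --0--> B
B --0--> A
A --1--> E
End in state E, which is not an accepting state.

rejected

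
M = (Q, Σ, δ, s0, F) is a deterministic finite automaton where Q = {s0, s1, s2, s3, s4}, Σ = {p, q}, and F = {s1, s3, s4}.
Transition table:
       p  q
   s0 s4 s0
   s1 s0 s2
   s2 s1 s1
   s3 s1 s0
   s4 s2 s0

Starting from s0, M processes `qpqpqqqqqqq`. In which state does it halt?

s0 --q--> s0
s0 --p--> s4
s4 --q--> s0
s0 --p--> s4
s4 --q--> s0
s0 --q--> s0
s0 --q--> s0
s0 --q--> s0
s0 --q--> s0
s0 --q--> s0
s0 --q--> s0

s0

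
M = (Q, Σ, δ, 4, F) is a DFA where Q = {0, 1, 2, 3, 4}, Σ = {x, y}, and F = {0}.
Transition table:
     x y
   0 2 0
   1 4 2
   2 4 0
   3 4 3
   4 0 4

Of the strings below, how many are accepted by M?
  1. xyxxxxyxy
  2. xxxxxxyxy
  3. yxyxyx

xyxxxxyxy: accepted
xxxxxxyxy: accepted
yxyxyx: rejected

2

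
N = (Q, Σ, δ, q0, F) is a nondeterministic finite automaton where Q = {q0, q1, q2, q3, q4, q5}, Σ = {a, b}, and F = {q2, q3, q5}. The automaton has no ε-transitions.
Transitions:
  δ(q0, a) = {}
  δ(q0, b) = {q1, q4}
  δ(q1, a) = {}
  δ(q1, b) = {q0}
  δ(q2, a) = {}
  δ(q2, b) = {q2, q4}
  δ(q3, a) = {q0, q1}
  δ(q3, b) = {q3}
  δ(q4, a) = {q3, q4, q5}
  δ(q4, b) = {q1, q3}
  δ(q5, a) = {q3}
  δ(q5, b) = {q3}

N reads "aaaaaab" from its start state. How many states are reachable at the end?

0

Start: {q0}
read a: {}
The reachable set is empty and stays empty for the remaining 6 symbols.
Final reachable set {} has 0 states.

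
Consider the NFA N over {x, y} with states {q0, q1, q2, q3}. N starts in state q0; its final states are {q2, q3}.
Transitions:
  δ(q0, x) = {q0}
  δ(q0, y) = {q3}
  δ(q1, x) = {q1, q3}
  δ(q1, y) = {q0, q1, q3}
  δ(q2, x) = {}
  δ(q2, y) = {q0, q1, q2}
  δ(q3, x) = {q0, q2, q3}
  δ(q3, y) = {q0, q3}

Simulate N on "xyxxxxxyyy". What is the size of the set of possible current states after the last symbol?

4

Start: {q0}
read x: {q0}
read y: {q3}
read x: {q0, q2, q3}
read x: {q0, q2, q3}
read x: {q0, q2, q3}
read x: {q0, q2, q3}
read x: {q0, q2, q3}
read y: {q0, q1, q2, q3}
read y: {q0, q1, q2, q3}
read y: {q0, q1, q2, q3}
Final reachable set {q0, q1, q2, q3} has 4 states.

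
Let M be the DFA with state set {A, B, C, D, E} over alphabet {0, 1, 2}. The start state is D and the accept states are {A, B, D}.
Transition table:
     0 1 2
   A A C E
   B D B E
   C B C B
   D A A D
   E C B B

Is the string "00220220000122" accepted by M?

rejected

D --0--> A
A --0--> A
A --2--> E
E --2--> B
B --0--> D
D --2--> D
D --2--> D
D --0--> A
A --0--> A
A --0--> A
A --0--> A
A --1--> C
C --2--> B
B --2--> E
End in state E, which is not an accepting state.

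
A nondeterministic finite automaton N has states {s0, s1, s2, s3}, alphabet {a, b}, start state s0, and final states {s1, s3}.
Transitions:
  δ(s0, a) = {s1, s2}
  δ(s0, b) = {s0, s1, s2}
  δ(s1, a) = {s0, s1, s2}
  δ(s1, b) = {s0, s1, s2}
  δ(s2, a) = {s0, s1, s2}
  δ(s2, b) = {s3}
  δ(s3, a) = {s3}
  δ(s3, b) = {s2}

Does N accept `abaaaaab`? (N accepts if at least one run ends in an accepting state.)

Start: {s0}
read a: {s1, s2}
read b: {s0, s1, s2, s3}
read a: {s0, s1, s2, s3}
read a: {s0, s1, s2, s3}
read a: {s0, s1, s2, s3}
read a: {s0, s1, s2, s3}
read a: {s0, s1, s2, s3}
read b: {s0, s1, s2, s3}
Reachable ∩ accepting = {s1, s3} — nonempty.

accepted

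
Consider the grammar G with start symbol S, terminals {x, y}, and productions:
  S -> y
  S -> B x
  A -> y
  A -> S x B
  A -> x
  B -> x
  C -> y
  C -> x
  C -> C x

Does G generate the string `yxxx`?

no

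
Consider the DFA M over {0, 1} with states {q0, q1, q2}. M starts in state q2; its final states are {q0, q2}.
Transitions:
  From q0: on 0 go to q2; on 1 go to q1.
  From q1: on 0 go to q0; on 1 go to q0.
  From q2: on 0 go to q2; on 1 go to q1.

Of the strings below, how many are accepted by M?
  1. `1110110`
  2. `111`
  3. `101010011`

`1110110`: accepted
`111`: rejected
`101010011`: accepted

2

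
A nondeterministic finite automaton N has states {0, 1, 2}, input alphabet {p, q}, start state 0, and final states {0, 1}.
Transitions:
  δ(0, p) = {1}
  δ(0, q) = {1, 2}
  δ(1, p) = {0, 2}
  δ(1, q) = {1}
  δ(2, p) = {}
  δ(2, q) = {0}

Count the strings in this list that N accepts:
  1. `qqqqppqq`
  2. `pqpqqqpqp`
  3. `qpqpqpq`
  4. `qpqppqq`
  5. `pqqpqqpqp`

`qqqqppqq`: accepted
`pqpqqqpqp`: accepted
`qpqpqpq`: accepted
`qpqppqq`: accepted
`pqqpqqpqp`: accepted

5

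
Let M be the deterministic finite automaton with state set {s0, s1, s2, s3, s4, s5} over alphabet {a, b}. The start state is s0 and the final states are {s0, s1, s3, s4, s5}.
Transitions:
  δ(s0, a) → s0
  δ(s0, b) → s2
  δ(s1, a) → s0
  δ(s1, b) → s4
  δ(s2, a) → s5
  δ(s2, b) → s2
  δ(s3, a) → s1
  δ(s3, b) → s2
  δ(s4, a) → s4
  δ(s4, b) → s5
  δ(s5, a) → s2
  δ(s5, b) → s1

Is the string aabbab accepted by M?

s0 --a--> s0
s0 --a--> s0
s0 --b--> s2
s2 --b--> s2
s2 --a--> s5
s5 --b--> s1
End in state s1, which is an accepting state.

accepted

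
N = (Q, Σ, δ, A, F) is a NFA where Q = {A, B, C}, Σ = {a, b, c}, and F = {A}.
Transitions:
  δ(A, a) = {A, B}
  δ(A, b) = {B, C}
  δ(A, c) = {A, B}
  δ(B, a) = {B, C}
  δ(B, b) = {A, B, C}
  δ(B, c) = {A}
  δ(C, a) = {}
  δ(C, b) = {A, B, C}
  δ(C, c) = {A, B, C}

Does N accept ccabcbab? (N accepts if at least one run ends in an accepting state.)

accepted

Start: {A}
read c: {A, B}
read c: {A, B}
read a: {A, B, C}
read b: {A, B, C}
read c: {A, B, C}
read b: {A, B, C}
read a: {A, B, C}
read b: {A, B, C}
Reachable ∩ accepting = {A} — nonempty.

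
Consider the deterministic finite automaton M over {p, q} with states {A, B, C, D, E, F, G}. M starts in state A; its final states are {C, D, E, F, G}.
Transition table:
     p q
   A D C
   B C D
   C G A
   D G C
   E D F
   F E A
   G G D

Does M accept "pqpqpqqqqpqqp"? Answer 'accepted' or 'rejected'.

accepted

A --p--> D
D --q--> C
C --p--> G
G --q--> D
D --p--> G
G --q--> D
D --q--> C
C --q--> A
A --q--> C
C --p--> G
G --q--> D
D --q--> C
C --p--> G
End in state G, which is an accepting state.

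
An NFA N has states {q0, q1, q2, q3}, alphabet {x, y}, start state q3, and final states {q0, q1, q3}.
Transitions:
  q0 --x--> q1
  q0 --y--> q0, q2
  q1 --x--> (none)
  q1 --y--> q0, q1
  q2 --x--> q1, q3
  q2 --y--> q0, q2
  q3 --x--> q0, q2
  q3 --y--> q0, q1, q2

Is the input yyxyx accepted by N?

Start: {q3}
read y: {q0, q1, q2}
read y: {q0, q1, q2}
read x: {q1, q3}
read y: {q0, q1, q2}
read x: {q1, q3}
Reachable ∩ accepting = {q1, q3} — nonempty.

accepted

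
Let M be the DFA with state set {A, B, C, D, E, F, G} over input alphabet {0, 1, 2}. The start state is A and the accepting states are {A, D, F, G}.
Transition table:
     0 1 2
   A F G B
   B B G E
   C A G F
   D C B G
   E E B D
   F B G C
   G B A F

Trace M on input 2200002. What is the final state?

D

A --2--> B
B --2--> E
E --0--> E
E --0--> E
E --0--> E
E --0--> E
E --2--> D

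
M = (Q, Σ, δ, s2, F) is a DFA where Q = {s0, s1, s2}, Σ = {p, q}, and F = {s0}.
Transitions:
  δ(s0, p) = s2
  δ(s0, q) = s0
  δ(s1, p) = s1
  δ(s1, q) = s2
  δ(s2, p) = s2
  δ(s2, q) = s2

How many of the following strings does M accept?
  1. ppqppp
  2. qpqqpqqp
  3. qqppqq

ppqppp: rejected
qpqqpqqp: rejected
qqppqq: rejected

0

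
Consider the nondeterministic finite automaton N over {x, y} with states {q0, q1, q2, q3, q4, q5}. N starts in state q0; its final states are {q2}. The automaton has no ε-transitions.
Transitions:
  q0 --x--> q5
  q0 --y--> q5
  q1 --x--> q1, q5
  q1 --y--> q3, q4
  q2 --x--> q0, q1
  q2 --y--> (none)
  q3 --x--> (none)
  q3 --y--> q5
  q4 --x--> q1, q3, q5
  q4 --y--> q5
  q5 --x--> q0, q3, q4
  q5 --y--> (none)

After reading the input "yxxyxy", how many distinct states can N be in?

Start: {q0}
read y: {q5}
read x: {q0, q3, q4}
read x: {q1, q3, q5}
read y: {q3, q4, q5}
read x: {q0, q1, q3, q4, q5}
read y: {q3, q4, q5}
Final reachable set {q3, q4, q5} has 3 states.

3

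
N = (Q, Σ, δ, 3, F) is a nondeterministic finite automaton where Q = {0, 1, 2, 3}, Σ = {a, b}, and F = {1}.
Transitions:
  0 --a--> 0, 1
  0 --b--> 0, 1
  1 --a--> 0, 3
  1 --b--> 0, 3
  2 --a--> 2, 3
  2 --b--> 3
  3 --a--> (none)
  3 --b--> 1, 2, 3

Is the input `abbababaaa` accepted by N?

Start: {3}
read a: {}
The reachable set is empty and stays empty for the remaining 9 symbols.
Reachable ∩ accepting = {} — empty.

rejected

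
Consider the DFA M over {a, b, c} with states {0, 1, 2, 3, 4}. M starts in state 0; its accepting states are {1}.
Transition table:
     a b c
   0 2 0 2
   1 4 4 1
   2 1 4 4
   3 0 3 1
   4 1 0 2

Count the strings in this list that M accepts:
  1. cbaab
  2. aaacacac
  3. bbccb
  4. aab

cbaab: rejected
aaacacac: rejected
bbccb: rejected
aab: rejected

0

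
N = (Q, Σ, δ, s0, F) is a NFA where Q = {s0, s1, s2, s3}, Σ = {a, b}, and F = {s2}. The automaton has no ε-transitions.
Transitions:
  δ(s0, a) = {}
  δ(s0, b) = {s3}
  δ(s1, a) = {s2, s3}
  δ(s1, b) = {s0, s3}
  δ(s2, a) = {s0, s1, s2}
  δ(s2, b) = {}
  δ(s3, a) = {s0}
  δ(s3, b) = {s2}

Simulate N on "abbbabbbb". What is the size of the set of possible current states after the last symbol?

0

Start: {s0}
read a: {}
The reachable set is empty and stays empty for the remaining 8 symbols.
Final reachable set {} has 0 states.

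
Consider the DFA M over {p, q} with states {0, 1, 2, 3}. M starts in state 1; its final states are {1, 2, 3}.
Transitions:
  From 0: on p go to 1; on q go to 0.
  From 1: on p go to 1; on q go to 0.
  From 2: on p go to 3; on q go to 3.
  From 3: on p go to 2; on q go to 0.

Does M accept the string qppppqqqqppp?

accepted

1 --q--> 0
0 --p--> 1
1 --p--> 1
1 --p--> 1
1 --p--> 1
1 --q--> 0
0 --q--> 0
0 --q--> 0
0 --q--> 0
0 --p--> 1
1 --p--> 1
1 --p--> 1
End in state 1, which is an accepting state.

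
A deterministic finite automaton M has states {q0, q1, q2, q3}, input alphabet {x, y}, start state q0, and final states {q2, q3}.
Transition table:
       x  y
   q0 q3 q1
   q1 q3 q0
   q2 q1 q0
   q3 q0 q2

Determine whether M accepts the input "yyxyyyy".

rejected

q0 --y--> q1
q1 --y--> q0
q0 --x--> q3
q3 --y--> q2
q2 --y--> q0
q0 --y--> q1
q1 --y--> q0
End in state q0, which is not an accepting state.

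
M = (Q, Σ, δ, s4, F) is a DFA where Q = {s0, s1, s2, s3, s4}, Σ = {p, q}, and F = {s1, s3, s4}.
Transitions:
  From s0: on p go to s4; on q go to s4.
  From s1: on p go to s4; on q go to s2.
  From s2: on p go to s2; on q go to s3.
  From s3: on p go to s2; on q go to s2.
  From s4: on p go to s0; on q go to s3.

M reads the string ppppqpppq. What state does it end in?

s3

s4 --p--> s0
s0 --p--> s4
s4 --p--> s0
s0 --p--> s4
s4 --q--> s3
s3 --p--> s2
s2 --p--> s2
s2 --p--> s2
s2 --q--> s3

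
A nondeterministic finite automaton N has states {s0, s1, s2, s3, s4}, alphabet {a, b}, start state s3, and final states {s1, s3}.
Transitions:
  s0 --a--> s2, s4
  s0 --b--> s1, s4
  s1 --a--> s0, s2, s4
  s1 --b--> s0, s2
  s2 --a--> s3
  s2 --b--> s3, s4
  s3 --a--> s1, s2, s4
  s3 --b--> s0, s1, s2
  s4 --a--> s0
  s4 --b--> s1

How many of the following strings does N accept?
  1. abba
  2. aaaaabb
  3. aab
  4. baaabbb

4

abba: accepted
aaaaabb: accepted
aab: accepted
baaabbb: accepted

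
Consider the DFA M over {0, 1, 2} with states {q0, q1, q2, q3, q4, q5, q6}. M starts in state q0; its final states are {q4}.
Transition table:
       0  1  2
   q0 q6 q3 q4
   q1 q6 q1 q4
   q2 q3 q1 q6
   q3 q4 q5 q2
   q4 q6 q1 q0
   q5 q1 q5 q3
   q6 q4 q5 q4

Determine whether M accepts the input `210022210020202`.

accepted

q0 --2--> q4
q4 --1--> q1
q1 --0--> q6
q6 --0--> q4
q4 --2--> q0
q0 --2--> q4
q4 --2--> q0
q0 --1--> q3
q3 --0--> q4
q4 --0--> q6
q6 --2--> q4
q4 --0--> q6
q6 --2--> q4
q4 --0--> q6
q6 --2--> q4
End in state q4, which is an accepting state.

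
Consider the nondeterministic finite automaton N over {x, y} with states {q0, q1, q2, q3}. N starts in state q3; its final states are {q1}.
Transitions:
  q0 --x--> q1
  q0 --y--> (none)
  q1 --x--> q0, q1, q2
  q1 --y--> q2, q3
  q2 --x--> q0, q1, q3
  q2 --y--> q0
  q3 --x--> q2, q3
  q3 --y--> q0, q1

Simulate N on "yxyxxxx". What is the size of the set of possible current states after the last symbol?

4

Start: {q3}
read y: {q0, q1}
read x: {q0, q1, q2}
read y: {q0, q2, q3}
read x: {q0, q1, q2, q3}
read x: {q0, q1, q2, q3}
read x: {q0, q1, q2, q3}
read x: {q0, q1, q2, q3}
Final reachable set {q0, q1, q2, q3} has 4 states.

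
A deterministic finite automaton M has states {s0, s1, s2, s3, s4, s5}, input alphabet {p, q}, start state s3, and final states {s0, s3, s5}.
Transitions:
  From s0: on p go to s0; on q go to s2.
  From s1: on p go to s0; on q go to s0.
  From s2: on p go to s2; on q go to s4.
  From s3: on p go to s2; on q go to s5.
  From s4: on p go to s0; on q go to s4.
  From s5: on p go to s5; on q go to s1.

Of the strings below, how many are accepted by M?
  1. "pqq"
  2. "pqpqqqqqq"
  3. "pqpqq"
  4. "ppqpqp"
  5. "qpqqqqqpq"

0

"pqq": rejected
"pqpqqqqqq": rejected
"pqpqq": rejected
"ppqpqp": rejected
"qpqqqqqpq": rejected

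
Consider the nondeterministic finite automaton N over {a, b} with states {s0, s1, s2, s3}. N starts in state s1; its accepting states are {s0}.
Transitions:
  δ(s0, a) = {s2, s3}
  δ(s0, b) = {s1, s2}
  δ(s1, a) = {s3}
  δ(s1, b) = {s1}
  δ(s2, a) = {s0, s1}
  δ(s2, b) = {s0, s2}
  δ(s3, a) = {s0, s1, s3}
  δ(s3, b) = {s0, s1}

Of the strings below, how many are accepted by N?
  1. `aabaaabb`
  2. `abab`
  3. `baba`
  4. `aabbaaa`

`aabaaabb`: accepted
`abab`: accepted
`baba`: rejected
`aabbaaa`: accepted

3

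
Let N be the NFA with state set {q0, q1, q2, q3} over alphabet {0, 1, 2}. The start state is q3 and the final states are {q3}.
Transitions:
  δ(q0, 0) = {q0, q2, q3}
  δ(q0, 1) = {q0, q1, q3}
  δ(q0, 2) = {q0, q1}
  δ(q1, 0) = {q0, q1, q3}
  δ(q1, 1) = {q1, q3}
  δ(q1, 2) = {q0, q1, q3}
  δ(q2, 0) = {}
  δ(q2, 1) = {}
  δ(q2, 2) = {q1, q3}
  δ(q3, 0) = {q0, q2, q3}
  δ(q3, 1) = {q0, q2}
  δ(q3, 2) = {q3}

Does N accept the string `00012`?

accepted

Start: {q3}
read 0: {q0, q2, q3}
read 0: {q0, q2, q3}
read 0: {q0, q2, q3}
read 1: {q0, q1, q2, q3}
read 2: {q0, q1, q3}
Reachable ∩ accepting = {q3} — nonempty.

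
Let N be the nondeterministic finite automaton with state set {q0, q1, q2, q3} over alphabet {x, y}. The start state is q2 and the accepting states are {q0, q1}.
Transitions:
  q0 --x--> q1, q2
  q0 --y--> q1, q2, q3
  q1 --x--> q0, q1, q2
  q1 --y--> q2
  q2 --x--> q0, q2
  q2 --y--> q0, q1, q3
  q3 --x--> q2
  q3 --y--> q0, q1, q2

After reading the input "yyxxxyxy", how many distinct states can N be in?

Start: {q2}
read y: {q0, q1, q3}
read y: {q0, q1, q2, q3}
read x: {q0, q1, q2}
read x: {q0, q1, q2}
read x: {q0, q1, q2}
read y: {q0, q1, q2, q3}
read x: {q0, q1, q2}
read y: {q0, q1, q2, q3}
Final reachable set {q0, q1, q2, q3} has 4 states.

4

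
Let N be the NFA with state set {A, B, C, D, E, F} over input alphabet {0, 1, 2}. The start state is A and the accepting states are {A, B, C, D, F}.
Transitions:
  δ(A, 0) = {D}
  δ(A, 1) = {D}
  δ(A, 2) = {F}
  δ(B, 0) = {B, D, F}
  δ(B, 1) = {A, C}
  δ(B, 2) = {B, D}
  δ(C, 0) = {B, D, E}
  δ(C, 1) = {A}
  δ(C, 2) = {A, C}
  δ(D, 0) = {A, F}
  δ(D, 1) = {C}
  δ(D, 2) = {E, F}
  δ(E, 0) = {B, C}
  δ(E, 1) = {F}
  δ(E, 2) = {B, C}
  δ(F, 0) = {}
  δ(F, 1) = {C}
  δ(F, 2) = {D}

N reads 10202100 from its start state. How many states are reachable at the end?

Start: {A}
read 1: {D}
read 0: {A, F}
read 2: {D, F}
read 0: {A, F}
read 2: {D, F}
read 1: {C}
read 0: {B, D, E}
read 0: {A, B, C, D, F}
Final reachable set {A, B, C, D, F} has 5 states.

5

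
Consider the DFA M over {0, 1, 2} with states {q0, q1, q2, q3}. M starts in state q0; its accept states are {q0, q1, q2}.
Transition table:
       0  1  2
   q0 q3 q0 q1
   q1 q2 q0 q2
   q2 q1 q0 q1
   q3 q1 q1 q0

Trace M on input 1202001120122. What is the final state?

q0 --1--> q0
q0 --2--> q1
q1 --0--> q2
q2 --2--> q1
q1 --0--> q2
q2 --0--> q1
q1 --1--> q0
q0 --1--> q0
q0 --2--> q1
q1 --0--> q2
q2 --1--> q0
q0 --2--> q1
q1 --2--> q2

q2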